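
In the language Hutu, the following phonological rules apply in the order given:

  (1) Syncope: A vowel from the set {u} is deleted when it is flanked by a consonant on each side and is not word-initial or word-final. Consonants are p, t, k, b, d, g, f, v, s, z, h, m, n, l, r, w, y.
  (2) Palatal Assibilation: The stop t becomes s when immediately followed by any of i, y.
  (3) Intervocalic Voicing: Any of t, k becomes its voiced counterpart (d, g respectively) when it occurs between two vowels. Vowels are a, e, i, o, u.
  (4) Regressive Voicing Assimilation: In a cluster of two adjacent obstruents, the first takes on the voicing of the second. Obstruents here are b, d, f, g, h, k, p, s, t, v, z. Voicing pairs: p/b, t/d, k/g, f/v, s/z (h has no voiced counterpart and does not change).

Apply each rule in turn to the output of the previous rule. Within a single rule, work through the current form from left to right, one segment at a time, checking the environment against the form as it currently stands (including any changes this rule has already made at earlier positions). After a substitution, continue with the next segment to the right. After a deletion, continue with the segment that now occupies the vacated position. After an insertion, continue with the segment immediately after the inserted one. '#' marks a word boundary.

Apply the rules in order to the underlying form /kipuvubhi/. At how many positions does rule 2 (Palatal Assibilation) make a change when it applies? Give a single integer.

0

(1) Syncope: [kipuvubhi] → [kipvbhi]
(2) Palatal Assibilation: no change — [kipvbhi]
(3) Intervocalic Voicing: no change — [kipvbhi]
(4) Regressive Voicing Assimilation: [kipvbhi] → [kibvphi]
Rule 2 changed 0 position(s).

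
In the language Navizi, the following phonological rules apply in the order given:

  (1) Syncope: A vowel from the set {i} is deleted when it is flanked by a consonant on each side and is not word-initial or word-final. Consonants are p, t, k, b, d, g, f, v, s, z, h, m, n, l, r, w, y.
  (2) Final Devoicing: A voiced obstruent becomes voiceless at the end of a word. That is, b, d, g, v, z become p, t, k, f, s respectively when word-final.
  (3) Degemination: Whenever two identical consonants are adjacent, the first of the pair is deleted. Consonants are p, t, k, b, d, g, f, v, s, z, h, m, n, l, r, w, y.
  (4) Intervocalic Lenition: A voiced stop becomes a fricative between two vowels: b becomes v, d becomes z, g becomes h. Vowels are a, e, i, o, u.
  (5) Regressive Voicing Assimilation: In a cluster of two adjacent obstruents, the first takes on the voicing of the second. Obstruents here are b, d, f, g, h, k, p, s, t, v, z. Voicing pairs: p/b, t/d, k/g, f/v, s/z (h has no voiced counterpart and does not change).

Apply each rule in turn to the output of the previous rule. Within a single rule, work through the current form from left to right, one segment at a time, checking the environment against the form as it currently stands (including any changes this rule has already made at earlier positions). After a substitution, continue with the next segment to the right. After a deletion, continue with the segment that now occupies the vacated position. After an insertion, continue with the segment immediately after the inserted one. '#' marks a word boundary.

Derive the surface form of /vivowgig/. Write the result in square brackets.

[vowkk]

(1) Syncope: [vivowgig] → [vvowgg]
(2) Final Devoicing: [vvowgg] → [vvowgk]
(3) Degemination: [vvowgk] → [vowgk]
(4) Intervocalic Lenition: no change — [vowgk]
(5) Regressive Voicing Assimilation: [vowgk] → [vowkk]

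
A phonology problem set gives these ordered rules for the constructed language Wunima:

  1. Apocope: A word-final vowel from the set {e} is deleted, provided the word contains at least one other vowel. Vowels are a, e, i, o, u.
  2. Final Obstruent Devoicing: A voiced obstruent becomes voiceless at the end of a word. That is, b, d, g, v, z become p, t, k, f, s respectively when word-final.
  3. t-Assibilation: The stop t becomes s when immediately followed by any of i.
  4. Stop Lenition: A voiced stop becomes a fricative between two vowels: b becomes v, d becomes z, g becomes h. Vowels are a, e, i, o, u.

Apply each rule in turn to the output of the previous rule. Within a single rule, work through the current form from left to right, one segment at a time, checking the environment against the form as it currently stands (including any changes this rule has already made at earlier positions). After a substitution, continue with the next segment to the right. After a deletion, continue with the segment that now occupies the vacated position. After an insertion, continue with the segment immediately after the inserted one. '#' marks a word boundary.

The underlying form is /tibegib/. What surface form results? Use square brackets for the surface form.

[sivehip]

1 Apocope: no change — [tibegib]
2 Final Obstruent Devoicing: [tibegib] → [tibegip]
3 t-Assibilation: [tibegip] → [sibegip]
4 Stop Lenition: [sibegip] → [sivehip]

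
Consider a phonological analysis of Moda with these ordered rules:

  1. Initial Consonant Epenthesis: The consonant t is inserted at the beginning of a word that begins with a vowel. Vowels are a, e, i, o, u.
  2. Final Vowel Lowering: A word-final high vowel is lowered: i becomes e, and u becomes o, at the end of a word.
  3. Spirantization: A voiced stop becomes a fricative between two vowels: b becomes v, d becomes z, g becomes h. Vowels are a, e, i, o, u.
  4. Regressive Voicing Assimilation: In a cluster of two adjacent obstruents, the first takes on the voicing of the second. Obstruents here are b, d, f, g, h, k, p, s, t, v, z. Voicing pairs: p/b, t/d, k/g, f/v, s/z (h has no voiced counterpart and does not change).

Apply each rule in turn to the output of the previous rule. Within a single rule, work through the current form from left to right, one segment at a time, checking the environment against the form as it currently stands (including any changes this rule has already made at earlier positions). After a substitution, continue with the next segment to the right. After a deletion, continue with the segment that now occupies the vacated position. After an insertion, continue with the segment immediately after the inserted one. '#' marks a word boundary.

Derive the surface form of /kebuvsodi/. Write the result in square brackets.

[kevufsoze]

1 Initial Consonant Epenthesis: no change — [kebuvsodi]
2 Final Vowel Lowering: [kebuvsodi] → [kebuvsode]
3 Spirantization: [kebuvsode] → [kevuvsoze]
4 Regressive Voicing Assimilation: [kevuvsoze] → [kevufsoze]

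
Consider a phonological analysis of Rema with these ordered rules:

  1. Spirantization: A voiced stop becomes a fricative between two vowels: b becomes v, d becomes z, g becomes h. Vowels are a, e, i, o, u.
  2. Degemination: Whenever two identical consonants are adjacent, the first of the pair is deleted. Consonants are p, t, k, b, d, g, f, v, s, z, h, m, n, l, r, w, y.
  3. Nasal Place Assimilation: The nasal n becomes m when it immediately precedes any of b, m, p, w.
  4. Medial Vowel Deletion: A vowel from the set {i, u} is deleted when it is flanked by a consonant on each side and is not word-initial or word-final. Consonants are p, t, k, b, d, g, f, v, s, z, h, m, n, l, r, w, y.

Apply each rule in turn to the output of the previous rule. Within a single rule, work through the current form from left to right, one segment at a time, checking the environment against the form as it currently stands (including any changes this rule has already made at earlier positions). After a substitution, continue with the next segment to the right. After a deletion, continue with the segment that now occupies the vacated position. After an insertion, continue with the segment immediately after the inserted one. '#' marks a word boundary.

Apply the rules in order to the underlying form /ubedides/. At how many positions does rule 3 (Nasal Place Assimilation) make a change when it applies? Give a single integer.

0

1 Spirantization: [ubedides] → [uvezizes]
2 Degemination: no change — [uvezizes]
3 Nasal Place Assimilation: no change — [uvezizes]
4 Medial Vowel Deletion: [uvezizes] → [uvezzes]
Rule 3 changed 0 position(s).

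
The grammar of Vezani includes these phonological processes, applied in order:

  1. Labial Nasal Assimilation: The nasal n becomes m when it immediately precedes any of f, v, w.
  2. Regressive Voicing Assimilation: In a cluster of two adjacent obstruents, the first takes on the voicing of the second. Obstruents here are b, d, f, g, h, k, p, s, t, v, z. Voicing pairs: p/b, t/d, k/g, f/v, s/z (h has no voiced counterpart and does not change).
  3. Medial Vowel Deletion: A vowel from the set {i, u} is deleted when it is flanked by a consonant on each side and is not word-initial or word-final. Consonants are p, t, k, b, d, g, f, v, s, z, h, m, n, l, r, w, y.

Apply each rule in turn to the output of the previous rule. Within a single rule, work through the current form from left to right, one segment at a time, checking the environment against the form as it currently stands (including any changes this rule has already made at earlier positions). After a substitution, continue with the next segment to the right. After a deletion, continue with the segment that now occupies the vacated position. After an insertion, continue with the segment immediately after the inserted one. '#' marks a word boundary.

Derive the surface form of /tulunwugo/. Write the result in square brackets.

[tlmwgo]

1 Labial Nasal Assimilation: [tulunwugo] → [tulumwugo]
2 Regressive Voicing Assimilation: no change — [tulumwugo]
3 Medial Vowel Deletion: [tulumwugo] → [tlmwgo]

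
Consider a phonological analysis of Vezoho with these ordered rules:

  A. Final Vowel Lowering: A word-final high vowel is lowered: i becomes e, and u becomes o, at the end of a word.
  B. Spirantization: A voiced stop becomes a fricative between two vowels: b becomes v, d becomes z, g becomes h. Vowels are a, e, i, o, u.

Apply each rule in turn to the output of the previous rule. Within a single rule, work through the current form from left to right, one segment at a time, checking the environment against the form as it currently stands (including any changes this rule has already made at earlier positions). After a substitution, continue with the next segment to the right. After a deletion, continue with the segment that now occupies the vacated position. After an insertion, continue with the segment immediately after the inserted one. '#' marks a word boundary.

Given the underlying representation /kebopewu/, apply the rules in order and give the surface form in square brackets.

[kevopewo]

A Final Vowel Lowering: [kebopewu] → [kebopewo]
B Spirantization: [kebopewo] → [kevopewo]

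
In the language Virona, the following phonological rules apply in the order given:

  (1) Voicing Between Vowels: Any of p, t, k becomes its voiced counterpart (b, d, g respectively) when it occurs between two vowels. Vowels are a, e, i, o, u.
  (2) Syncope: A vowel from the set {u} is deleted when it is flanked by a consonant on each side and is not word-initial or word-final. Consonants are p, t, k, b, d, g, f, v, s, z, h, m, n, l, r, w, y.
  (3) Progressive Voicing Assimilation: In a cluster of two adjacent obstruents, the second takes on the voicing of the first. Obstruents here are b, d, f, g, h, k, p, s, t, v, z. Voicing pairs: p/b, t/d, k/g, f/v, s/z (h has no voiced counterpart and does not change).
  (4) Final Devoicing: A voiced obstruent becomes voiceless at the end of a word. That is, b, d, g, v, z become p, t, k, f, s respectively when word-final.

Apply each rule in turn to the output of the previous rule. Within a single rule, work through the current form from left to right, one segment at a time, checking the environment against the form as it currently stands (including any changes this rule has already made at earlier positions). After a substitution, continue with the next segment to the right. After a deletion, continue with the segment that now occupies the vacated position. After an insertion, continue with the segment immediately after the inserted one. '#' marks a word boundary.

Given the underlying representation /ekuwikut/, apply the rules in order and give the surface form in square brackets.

[egwigt]

(1) Voicing Between Vowels: [ekuwikut] → [eguwigut]
(2) Syncope: [eguwigut] → [egwigt]
(3) Progressive Voicing Assimilation: [egwigt] → [egwigd]
(4) Final Devoicing: [egwigd] → [egwigt]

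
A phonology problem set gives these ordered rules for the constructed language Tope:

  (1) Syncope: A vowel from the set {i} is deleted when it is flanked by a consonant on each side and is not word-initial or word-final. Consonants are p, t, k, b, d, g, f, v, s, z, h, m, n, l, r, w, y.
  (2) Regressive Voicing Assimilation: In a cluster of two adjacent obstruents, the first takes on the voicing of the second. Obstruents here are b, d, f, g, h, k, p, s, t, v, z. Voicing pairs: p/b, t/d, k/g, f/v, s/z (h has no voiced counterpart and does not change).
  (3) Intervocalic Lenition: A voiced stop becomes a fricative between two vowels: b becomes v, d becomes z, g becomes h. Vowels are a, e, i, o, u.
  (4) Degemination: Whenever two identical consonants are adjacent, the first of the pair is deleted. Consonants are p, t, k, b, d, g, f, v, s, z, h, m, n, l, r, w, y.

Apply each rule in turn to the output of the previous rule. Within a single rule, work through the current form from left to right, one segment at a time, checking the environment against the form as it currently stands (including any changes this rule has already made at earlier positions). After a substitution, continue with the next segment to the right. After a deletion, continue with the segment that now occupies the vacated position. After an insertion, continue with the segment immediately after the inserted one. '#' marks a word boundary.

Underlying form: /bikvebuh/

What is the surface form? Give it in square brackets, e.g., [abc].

[pgvevuh]

(1) Syncope: [bikvebuh] → [bkvebuh]
(2) Regressive Voicing Assimilation: [bkvebuh] → [pgvebuh]
(3) Intervocalic Lenition: [pgvebuh] → [pgvevuh]
(4) Degemination: no change — [pgvevuh]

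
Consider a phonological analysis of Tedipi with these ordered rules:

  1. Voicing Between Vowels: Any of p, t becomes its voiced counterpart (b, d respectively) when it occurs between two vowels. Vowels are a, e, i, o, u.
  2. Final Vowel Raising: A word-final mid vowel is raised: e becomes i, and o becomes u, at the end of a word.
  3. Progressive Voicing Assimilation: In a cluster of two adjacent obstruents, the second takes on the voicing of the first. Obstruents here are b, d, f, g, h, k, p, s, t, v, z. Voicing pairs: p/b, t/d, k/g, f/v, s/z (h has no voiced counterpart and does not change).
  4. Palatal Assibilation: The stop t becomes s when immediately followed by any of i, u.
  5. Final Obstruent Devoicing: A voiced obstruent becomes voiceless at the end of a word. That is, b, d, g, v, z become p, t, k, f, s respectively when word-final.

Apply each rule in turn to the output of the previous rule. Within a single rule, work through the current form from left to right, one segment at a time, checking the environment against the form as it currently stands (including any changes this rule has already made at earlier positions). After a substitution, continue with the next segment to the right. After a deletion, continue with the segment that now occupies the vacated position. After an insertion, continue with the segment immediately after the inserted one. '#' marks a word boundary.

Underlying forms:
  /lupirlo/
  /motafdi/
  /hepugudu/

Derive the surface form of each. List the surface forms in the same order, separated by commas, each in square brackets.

[lubirlu], [modafsi], [hebugudu]

/lupirlo/:
  1 Voicing Between Vowels: [lupirlo] → [lubirlo]
  2 Final Vowel Raising: [lubirlo] → [lubirlu]
  3 Progressive Voicing Assimilation: no change — [lubirlu]
  4 Palatal Assibilation: no change — [lubirlu]
  5 Final Obstruent Devoicing: no change — [lubirlu]
/motafdi/:
  1 Voicing Between Vowels: [motafdi] → [modafdi]
  2 Final Vowel Raising: no change — [modafdi]
  3 Progressive Voicing Assimilation: [modafdi] → [modafti]
  4 Palatal Assibilation: [modafti] → [modafsi]
  5 Final Obstruent Devoicing: no change — [modafsi]
/hepugudu/:
  1 Voicing Between Vowels: [hepugudu] → [hebugudu]
  2 Final Vowel Raising: no change — [hebugudu]
  3 Progressive Voicing Assimilation: no change — [hebugudu]
  4 Palatal Assibilation: no change — [hebugudu]
  5 Final Obstruent Devoicing: no change — [hebugudu]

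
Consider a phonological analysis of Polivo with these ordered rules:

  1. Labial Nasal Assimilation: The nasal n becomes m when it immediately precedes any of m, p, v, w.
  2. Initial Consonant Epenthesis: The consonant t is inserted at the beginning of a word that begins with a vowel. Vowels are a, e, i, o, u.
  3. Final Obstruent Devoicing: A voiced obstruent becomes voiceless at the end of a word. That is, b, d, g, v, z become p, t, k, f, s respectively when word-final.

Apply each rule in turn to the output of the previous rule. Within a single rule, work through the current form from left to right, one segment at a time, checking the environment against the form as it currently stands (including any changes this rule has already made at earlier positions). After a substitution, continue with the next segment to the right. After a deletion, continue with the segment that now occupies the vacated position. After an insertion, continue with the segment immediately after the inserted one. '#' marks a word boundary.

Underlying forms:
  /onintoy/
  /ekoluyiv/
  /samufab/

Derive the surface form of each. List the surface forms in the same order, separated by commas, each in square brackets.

[tonintoy], [tekoluyif], [samufap]

/onintoy/:
  1 Labial Nasal Assimilation: no change — [onintoy]
  2 Initial Consonant Epenthesis: [onintoy] → [tonintoy]
  3 Final Obstruent Devoicing: no change — [tonintoy]
/ekoluyiv/:
  1 Labial Nasal Assimilation: no change — [ekoluyiv]
  2 Initial Consonant Epenthesis: [ekoluyiv] → [tekoluyiv]
  3 Final Obstruent Devoicing: [tekoluyiv] → [tekoluyif]
/samufab/:
  1 Labial Nasal Assimilation: no change — [samufab]
  2 Initial Consonant Epenthesis: no change — [samufab]
  3 Final Obstruent Devoicing: [samufab] → [samufap]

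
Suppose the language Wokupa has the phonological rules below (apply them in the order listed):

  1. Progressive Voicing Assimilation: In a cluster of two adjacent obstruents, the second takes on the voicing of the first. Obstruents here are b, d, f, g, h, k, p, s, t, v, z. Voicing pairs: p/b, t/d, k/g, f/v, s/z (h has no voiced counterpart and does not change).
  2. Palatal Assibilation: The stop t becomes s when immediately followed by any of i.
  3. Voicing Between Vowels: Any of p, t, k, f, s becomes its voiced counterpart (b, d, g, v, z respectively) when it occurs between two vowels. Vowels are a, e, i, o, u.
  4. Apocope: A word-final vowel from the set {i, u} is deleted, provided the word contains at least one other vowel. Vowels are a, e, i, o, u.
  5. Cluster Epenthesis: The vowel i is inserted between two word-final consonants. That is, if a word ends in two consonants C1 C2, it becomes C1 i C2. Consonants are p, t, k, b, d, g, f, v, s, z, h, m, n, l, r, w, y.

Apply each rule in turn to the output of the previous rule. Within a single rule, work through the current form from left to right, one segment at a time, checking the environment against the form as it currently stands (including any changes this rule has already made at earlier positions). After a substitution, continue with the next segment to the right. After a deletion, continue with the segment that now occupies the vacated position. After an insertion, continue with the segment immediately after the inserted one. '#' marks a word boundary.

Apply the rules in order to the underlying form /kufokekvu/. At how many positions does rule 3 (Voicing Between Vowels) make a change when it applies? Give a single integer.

2

1 Progressive Voicing Assimilation: [kufokekvu] → [kufokekfu]
2 Palatal Assibilation: no change — [kufokekfu]
3 Voicing Between Vowels: [kufokekfu] → [kuvogekfu]
4 Apocope: [kuvogekfu] → [kuvogekf]
5 Cluster Epenthesis: [kuvogekf] → [kuvogekif]
Rule 3 changed 2 position(s).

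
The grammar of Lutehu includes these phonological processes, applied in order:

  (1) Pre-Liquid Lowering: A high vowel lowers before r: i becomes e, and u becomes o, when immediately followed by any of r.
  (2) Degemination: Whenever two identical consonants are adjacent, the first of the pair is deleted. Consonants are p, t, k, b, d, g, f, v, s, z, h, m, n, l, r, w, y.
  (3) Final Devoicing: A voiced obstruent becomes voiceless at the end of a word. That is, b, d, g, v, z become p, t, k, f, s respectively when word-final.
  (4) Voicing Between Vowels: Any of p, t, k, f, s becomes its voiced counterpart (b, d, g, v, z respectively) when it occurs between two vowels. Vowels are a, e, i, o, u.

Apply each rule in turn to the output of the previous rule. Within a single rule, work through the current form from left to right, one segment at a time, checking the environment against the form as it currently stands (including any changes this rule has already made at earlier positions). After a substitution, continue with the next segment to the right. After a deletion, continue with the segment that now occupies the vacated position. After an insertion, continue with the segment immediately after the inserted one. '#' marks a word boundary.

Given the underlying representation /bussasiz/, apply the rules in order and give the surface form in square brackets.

(1) Pre-Liquid Lowering: no change — [bussasiz]
(2) Degemination: [bussasiz] → [busasiz]
(3) Final Devoicing: [busasiz] → [busasis]
(4) Voicing Between Vowels: [busasis] → [buzazis]

[buzazis]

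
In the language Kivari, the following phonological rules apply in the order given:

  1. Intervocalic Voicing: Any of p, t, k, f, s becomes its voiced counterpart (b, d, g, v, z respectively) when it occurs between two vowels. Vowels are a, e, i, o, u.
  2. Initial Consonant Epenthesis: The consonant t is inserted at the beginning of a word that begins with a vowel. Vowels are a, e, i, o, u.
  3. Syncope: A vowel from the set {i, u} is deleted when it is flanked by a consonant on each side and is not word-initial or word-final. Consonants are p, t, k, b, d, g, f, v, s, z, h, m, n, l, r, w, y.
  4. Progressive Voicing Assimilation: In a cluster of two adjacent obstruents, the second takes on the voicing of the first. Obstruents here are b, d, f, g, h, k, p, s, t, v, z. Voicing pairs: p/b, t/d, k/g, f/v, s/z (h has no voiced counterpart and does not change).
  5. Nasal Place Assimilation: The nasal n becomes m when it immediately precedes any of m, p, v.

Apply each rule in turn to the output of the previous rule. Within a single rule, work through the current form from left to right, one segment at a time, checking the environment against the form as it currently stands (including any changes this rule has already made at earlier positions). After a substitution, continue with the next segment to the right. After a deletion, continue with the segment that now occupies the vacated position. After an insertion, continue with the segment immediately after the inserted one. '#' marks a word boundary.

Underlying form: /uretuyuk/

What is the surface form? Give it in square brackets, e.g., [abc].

[tredyk]

1 Intervocalic Voicing: [uretuyuk] → [ureduyuk]
2 Initial Consonant Epenthesis: [ureduyuk] → [tureduyuk]
3 Syncope: [tureduyuk] → [tredyk]
4 Progressive Voicing Assimilation: no change — [tredyk]
5 Nasal Place Assimilation: no change — [tredyk]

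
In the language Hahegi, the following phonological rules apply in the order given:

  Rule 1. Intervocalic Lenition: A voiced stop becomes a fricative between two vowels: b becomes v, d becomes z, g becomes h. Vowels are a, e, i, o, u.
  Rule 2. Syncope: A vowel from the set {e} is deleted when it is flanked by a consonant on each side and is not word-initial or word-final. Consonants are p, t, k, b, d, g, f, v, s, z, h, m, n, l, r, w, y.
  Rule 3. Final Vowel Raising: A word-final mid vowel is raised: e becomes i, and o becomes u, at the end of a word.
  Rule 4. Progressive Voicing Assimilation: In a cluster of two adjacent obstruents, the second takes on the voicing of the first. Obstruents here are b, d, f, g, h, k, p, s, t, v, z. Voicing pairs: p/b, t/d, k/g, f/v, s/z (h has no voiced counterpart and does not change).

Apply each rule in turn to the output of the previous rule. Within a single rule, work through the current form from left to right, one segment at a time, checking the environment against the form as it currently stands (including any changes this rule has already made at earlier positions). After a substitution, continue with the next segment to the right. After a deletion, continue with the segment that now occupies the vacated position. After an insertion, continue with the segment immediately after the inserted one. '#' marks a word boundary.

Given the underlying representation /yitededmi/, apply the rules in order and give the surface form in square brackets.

[yitstmi]

Rule 1 Intervocalic Lenition: [yitededmi] → [yitezedmi]
Rule 2 Syncope: [yitezedmi] → [yitzdmi]
Rule 3 Final Vowel Raising: no change — [yitzdmi]
Rule 4 Progressive Voicing Assimilation: [yitzdmi] → [yitstmi]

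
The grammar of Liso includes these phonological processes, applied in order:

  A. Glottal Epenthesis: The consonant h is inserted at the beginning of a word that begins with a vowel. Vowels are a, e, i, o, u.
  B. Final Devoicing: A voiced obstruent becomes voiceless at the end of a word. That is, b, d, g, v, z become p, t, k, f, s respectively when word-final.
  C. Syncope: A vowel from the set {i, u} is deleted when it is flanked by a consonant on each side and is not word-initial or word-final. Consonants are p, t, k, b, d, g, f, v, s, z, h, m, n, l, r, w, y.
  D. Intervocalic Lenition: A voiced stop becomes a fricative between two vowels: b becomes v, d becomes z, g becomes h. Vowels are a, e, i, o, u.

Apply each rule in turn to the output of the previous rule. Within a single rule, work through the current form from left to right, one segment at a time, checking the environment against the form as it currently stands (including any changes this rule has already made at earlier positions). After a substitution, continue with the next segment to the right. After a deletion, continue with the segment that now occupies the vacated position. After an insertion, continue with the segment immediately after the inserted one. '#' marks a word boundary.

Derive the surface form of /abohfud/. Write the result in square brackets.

A Glottal Epenthesis: [abohfud] → [habohfud]
B Final Devoicing: [habohfud] → [habohfut]
C Syncope: [habohfut] → [habohft]
D Intervocalic Lenition: [habohft] → [havohft]

[havohft]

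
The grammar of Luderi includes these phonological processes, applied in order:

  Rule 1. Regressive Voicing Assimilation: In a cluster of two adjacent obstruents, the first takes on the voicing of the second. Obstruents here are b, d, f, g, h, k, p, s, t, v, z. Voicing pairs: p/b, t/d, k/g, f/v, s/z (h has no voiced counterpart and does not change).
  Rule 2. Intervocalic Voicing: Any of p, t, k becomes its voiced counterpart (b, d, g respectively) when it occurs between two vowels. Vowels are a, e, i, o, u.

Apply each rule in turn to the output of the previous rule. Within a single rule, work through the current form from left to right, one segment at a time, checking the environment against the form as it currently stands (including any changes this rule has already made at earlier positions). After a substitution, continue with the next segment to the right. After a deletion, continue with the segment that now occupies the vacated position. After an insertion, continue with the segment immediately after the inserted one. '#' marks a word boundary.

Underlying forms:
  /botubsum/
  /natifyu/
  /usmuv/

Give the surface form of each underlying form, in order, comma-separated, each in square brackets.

[bodupsum], [nadifyu], [usmuv]

/botubsum/:
  Rule 1 Regressive Voicing Assimilation: [botubsum] → [botupsum]
  Rule 2 Intervocalic Voicing: [botupsum] → [bodupsum]
/natifyu/:
  Rule 1 Regressive Voicing Assimilation: no change — [natifyu]
  Rule 2 Intervocalic Voicing: [natifyu] → [nadifyu]
/usmuv/:
  Rule 1 Regressive Voicing Assimilation: no change — [usmuv]
  Rule 2 Intervocalic Voicing: no change — [usmuv]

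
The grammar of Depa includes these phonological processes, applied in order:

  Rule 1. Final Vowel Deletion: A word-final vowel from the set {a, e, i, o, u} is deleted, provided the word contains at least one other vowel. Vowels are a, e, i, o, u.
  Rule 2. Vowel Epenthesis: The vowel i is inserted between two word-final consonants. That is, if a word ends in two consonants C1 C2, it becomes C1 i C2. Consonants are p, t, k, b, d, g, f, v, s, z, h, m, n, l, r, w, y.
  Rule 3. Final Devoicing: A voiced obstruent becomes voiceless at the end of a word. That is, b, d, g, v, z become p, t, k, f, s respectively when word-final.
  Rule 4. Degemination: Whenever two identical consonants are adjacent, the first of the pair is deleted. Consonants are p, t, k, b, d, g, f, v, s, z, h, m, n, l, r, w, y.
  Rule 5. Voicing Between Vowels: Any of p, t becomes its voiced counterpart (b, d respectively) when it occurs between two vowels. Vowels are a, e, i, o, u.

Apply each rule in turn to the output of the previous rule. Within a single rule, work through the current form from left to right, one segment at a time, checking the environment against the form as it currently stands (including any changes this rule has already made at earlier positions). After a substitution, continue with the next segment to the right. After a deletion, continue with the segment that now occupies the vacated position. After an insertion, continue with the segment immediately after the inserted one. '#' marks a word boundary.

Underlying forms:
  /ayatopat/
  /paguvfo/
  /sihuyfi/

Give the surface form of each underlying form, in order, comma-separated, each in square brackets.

/ayatopat/:
  Rule 1 Final Vowel Deletion: no change — [ayatopat]
  Rule 2 Vowel Epenthesis: no change — [ayatopat]
  Rule 3 Final Devoicing: no change — [ayatopat]
  Rule 4 Degemination: no change — [ayatopat]
  Rule 5 Voicing Between Vowels: [ayatopat] → [ayadobat]
/paguvfo/:
  Rule 1 Final Vowel Deletion: [paguvfo] → [paguvf]
  Rule 2 Vowel Epenthesis: [paguvf] → [paguvif]
  Rule 3 Final Devoicing: no change — [paguvif]
  Rule 4 Degemination: no change — [paguvif]
  Rule 5 Voicing Between Vowels: no change — [paguvif]
/sihuyfi/:
  Rule 1 Final Vowel Deletion: [sihuyfi] → [sihuyf]
  Rule 2 Vowel Epenthesis: [sihuyf] → [sihuyif]
  Rule 3 Final Devoicing: no change — [sihuyif]
  Rule 4 Degemination: no change — [sihuyif]
  Rule 5 Voicing Between Vowels: no change — [sihuyif]

[ayadobat], [paguvif], [sihuyif]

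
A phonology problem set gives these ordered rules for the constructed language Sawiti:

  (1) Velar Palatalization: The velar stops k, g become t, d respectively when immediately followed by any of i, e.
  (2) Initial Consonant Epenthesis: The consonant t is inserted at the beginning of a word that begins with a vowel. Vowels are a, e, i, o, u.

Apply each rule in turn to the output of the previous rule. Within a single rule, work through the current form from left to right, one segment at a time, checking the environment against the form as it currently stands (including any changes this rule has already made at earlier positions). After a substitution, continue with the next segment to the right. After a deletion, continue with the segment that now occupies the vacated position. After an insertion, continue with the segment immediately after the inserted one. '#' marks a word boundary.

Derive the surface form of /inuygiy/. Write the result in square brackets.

[tinuydiy]

(1) Velar Palatalization: [inuygiy] → [inuydiy]
(2) Initial Consonant Epenthesis: [inuydiy] → [tinuydiy]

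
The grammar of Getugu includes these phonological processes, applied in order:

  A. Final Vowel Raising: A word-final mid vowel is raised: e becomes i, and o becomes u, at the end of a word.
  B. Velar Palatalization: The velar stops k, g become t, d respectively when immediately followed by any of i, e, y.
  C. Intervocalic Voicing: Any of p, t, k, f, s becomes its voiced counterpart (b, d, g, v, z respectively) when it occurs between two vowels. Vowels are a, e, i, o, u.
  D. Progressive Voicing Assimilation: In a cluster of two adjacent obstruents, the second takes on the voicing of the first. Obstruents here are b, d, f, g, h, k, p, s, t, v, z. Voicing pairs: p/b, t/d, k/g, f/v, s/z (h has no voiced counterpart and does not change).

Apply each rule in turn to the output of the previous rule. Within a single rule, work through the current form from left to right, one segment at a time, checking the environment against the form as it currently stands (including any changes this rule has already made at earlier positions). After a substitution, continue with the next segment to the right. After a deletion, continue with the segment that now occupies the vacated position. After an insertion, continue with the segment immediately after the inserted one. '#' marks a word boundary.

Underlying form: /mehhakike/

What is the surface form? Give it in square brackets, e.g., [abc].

A Final Vowel Raising: [mehhakike] → [mehhakiki]
B Velar Palatalization: [mehhakiki] → [mehhatiti]
C Intervocalic Voicing: [mehhatiti] → [mehhadidi]
D Progressive Voicing Assimilation: no change — [mehhadidi]

[mehhadidi]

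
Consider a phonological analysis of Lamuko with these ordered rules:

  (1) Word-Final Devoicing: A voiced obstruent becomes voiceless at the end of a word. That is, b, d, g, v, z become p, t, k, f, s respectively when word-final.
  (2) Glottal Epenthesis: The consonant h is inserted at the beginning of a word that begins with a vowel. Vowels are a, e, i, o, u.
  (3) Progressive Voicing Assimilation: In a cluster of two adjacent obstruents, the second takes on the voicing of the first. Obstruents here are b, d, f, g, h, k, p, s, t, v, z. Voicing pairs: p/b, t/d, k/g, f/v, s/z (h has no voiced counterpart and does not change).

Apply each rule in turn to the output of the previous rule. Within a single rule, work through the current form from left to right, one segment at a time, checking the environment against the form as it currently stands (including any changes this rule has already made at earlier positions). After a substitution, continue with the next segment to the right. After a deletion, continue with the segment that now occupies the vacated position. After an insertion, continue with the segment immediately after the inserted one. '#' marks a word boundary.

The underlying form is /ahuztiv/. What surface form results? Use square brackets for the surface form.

[hahuzdif]

(1) Word-Final Devoicing: [ahuztiv] → [ahuztif]
(2) Glottal Epenthesis: [ahuztif] → [hahuztif]
(3) Progressive Voicing Assimilation: [hahuztif] → [hahuzdif]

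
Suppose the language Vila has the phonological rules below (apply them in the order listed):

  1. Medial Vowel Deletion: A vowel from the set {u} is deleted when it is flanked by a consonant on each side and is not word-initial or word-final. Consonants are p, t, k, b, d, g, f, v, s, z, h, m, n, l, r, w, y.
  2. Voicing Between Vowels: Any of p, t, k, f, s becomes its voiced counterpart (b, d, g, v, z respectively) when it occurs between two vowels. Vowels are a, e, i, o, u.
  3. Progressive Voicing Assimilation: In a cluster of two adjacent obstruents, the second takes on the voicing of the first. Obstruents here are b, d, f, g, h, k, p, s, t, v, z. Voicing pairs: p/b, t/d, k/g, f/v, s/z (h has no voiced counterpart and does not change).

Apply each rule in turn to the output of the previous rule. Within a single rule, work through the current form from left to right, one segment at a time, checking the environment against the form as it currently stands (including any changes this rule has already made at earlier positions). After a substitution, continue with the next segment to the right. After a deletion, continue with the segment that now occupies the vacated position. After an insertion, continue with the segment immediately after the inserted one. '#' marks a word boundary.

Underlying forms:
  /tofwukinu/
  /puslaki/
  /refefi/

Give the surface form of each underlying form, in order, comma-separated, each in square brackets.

/tofwukinu/:
  1 Medial Vowel Deletion: [tofwukinu] → [tofwkinu]
  2 Voicing Between Vowels: no change — [tofwkinu]
  3 Progressive Voicing Assimilation: no change — [tofwkinu]
/puslaki/:
  1 Medial Vowel Deletion: [puslaki] → [pslaki]
  2 Voicing Between Vowels: [pslaki] → [pslagi]
  3 Progressive Voicing Assimilation: no change — [pslagi]
/refefi/:
  1 Medial Vowel Deletion: no change — [refefi]
  2 Voicing Between Vowels: [refefi] → [revevi]
  3 Progressive Voicing Assimilation: no change — [revevi]

[tofwkinu], [pslagi], [revevi]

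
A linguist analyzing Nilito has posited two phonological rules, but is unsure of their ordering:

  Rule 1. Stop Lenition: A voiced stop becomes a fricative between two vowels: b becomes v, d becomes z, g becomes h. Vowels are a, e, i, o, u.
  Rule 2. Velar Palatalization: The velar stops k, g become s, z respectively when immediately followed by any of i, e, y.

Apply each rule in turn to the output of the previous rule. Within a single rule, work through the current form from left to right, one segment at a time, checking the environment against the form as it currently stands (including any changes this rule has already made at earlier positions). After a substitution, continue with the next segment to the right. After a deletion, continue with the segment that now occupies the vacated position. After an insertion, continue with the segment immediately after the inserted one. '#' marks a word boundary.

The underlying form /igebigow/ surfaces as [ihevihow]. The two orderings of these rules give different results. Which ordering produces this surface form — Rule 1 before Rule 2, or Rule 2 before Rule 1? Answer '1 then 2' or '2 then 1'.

1 then 2

Order 1 then 2:
  1 Stop Lenition: [igebigow] → [ihevihow]
  2 Velar Palatalization: no change — [ihevihow]
  result: [ihevihow]
Order 2 then 1:
  2 Velar Palatalization: [igebigow] → [izebigow]
  1 Stop Lenition: [izebigow] → [izevihow]
  result: [izevihow]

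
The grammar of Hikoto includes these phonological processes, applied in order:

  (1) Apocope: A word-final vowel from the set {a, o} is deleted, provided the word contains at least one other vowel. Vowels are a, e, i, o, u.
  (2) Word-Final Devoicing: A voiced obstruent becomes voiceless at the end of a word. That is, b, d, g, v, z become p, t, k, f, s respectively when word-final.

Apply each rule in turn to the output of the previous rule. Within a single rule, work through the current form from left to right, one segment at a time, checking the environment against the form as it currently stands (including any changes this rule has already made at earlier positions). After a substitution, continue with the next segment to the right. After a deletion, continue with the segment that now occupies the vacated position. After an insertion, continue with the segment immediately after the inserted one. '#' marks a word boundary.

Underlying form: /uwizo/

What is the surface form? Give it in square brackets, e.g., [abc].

[uwis]

(1) Apocope: [uwizo] → [uwiz]
(2) Word-Final Devoicing: [uwiz] → [uwis]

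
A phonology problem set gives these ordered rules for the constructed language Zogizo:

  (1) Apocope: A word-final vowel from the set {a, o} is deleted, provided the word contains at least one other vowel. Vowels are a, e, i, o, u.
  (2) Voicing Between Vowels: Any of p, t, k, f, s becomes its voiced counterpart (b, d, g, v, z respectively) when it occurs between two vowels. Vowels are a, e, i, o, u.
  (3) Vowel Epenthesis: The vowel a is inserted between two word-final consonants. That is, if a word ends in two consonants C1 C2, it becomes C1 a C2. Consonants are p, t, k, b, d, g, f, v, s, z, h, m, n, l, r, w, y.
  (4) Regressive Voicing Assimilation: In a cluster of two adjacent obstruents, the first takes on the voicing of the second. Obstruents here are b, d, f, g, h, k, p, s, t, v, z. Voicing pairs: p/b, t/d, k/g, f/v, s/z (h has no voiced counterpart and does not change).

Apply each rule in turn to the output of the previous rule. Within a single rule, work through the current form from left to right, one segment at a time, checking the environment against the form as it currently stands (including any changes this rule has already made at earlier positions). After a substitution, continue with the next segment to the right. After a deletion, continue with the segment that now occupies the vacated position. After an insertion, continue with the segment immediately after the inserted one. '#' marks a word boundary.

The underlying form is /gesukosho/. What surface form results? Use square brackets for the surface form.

(1) Apocope: [gesukosho] → [gesukosh]
(2) Voicing Between Vowels: [gesukosh] → [gezugosh]
(3) Vowel Epenthesis: [gezugosh] → [gezugosah]
(4) Regressive Voicing Assimilation: no change — [gezugosah]

[gezugosah]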